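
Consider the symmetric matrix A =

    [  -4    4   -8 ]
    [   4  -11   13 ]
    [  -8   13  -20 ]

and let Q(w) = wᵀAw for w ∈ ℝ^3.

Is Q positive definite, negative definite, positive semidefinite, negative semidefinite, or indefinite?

Leading principal minors: Δ_1 = -4, Δ_2 = 28, Δ_3 = -12.
The signs alternate starting with Δ_1 < 0, so by Sylvester's criterion Q is negative definite.

negative definite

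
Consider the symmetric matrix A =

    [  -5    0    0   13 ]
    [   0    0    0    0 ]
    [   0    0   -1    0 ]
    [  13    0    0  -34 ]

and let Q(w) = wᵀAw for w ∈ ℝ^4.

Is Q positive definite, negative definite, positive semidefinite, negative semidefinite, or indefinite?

Row-reducing A symmetrically gives the diagonal entries -5, 0, -1, -1/5.
That gives 3 negative, 1 zero pivots.
Hence Q is negative semidefinite.

negative semidefinite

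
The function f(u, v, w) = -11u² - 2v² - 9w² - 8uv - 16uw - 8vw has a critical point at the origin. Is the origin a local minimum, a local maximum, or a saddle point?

local maximum

The Hessian at the origin is H = [[-22, -8, -16], [-8, -4, -8], [-16, -8, -18]].
Row-reducing H symmetrically gives the diagonal entries -22, -12/11, -2.
That gives 3 negative pivots.
H is negative definite, so the origin is a strict local maximum.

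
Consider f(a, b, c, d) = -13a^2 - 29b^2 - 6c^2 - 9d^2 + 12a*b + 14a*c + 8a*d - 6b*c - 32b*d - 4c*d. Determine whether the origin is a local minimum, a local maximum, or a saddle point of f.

The Hessian at the origin is H = [[-26, 12, 14, 8], [12, -58, -6, -32], [14, -6, -12, -4], [8, -32, -4, -18]].
An LDLᵀ factorisation of H has diagonal entries -26, -682/13, -1520/341, -5/19.
That gives 4 negative pivots.
H is negative definite, so the origin is a strict local maximum.

local maximum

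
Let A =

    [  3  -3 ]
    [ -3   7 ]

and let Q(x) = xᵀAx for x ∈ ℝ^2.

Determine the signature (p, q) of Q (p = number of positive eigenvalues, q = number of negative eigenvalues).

Congruent diagonalization of A (simultaneous row and column reduction) yields pivots 3, 4.
Counting signs: 2 positive.

(2, 0)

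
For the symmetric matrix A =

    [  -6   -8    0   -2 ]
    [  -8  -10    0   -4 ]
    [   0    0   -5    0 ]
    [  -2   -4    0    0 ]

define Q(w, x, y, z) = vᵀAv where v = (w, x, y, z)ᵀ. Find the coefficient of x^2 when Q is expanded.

The coefficient of x^2 is the diagonal entry A[2,2] = -10.

-10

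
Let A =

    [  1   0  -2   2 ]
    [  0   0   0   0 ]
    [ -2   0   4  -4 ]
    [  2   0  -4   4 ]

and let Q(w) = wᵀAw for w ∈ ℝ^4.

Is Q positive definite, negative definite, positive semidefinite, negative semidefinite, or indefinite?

Congruent diagonalization of A (simultaneous row and column reduction) yields pivots 1, 0, 0, 0.
So there are 1 positive, 3 zero pivots.
Hence Q is positive semidefinite.

positive semidefinite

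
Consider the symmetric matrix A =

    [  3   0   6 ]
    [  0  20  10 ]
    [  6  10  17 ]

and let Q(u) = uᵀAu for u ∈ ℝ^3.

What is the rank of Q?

2

Congruent diagonalization of A (simultaneous row and column reduction) yields pivots 3, 20, 0.
That gives 2 positive, 1 zero pivots.
The rank is the number of nonzero pivots: 2.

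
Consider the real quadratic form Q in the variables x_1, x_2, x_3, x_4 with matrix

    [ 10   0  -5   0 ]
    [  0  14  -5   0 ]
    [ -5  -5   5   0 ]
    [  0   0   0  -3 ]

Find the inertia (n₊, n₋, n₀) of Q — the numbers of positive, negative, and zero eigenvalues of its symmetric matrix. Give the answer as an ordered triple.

Row-reducing A symmetrically gives the diagonal entries 10, 14, 5/7, -3.
So there are 3 positive, 1 negative pivots.

(3, 1, 0)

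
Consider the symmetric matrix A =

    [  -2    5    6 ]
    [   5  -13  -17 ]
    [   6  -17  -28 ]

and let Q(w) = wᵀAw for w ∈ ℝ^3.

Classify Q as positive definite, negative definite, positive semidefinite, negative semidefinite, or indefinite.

Row-reducing A symmetrically gives the diagonal entries -2, -1/2, -2.
That gives 3 negative pivots.
Hence Q is negative definite.

negative definite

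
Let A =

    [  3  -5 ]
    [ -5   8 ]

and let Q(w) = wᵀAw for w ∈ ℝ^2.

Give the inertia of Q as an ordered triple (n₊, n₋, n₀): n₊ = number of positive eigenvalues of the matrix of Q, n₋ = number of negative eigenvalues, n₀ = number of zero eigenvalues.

Applying the same elementary operations to the rows and columns of A produces a congruent diagonal matrix with entries 3, -1/3.
That gives 1 positive, 1 negative pivots.

(1, 1, 0)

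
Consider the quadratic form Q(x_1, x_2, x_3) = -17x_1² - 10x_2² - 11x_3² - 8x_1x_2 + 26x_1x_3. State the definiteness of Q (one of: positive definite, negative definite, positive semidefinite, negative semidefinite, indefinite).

The symmetric matrix of Q is A = [[-17, -4, 13], [-4, -10, 0], [13, 0, -11]].
Leading principal minors: Δ_1 = -17, Δ_2 = 154, Δ_3 = -4.
The signs alternate starting with Δ_1 < 0, so by Sylvester's criterion Q is negative definite.

negative definite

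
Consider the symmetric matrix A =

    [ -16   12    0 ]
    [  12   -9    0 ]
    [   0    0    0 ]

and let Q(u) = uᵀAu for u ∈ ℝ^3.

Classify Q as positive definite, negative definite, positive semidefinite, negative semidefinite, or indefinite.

negative semidefinite

Applying the same elementary operations to the rows and columns of A produces a congruent diagonal matrix with entries -16, 0, 0.
Counting signs: 1 negative, 2 zero.
Hence Q is negative semidefinite.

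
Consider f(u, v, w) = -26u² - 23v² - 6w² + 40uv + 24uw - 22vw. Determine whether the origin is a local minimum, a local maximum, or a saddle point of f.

The Hessian at the origin is H = [[-52, 40, 24], [40, -46, -22], [24, -22, -12]].
Applying the same elementary operations to the rows and columns of H produces a congruent diagonal matrix with entries -52, -198/13, -10/99.
That gives 3 negative pivots.
H is negative definite, so the origin is a strict local maximum.

local maximum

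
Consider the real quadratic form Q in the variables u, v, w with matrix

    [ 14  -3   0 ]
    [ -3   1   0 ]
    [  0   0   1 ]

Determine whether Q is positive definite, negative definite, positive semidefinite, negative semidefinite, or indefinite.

Leading principal minors: Δ_1 = 14, Δ_2 = 5, Δ_3 = 5.
All leading principal minors are positive, so by Sylvester's criterion Q is positive definite.

positive definite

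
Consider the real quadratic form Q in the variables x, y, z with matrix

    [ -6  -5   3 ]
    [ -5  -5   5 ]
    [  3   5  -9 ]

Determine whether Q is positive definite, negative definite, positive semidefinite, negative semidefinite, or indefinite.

negative semidefinite

Row-reducing A symmetrically gives the diagonal entries -6, -5/6, 0.
So there are 2 negative, 1 zero pivots.
Hence Q is negative semidefinite.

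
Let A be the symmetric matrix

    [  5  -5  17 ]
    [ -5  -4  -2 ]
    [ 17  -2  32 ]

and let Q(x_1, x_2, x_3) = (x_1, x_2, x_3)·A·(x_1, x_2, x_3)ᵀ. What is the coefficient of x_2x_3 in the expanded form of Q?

-4

The coefficient of x_2x_3 is A[2,3] + A[3,2] = 2·(-2) = -4.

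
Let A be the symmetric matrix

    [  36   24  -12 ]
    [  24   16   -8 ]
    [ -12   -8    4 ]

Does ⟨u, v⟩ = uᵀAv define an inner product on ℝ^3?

no

Congruent diagonalization of A (simultaneous row and column reduction) yields pivots 36, 0, 0.
So there are 1 positive, 2 zero pivots.
Hence Q is positive semidefinite.
⟨·,·⟩ is an inner product exactly when A is positive definite.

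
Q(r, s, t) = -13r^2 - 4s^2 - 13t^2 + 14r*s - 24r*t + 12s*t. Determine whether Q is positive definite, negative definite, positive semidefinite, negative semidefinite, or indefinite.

negative definite

The symmetric matrix of Q is A = [[-13, 7, -12], [7, -4, 6], [-12, 6, -13]].
Leading principal minors: Δ_1 = -13, Δ_2 = 3, Δ_3 = -3.
The signs alternate starting with Δ_1 < 0, so by Sylvester's criterion Q is negative definite.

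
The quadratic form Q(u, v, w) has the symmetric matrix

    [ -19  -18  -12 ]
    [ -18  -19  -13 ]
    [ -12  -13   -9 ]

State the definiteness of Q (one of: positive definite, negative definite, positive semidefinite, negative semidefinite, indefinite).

Leading principal minors: Δ_1 = -19, Δ_2 = 37, Δ_3 = -2.
The signs alternate starting with Δ_1 < 0, so by Sylvester's criterion Q is negative definite.

negative definite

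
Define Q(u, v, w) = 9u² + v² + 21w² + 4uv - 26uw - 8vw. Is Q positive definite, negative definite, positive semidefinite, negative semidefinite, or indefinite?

positive semidefinite

Write A = [[9, 2, -13], [2, 1, -4], [-13, -4, 21]].
Row-reducing A symmetrically gives the diagonal entries 9, 5/9, 0.
Counting signs: 2 positive, 1 zero.
Hence Q is positive semidefinite.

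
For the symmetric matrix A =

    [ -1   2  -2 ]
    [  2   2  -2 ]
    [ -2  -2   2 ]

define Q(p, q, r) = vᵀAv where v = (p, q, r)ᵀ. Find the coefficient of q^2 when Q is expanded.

The coefficient of q^2 is the diagonal entry A[2,2] = 2.

2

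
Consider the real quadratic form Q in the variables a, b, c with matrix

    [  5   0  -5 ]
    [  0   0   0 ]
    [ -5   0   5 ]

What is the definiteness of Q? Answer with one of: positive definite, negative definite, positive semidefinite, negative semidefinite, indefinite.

positive semidefinite

Congruent diagonalization of A (simultaneous row and column reduction) yields pivots 5, 0, 0.
Counting signs: 1 positive, 2 zero.
Hence Q is positive semidefinite.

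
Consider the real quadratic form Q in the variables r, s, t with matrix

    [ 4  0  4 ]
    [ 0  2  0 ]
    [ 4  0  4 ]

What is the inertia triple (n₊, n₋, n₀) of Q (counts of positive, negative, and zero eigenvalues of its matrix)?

(2, 0, 1)

Congruent diagonalization of A (simultaneous row and column reduction) yields pivots 4, 2, 0.
Counting signs: 2 positive, 1 zero.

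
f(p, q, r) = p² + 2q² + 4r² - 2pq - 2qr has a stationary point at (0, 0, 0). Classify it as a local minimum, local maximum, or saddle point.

local minimum

The Hessian at the origin is H = [[2, -2, 0], [-2, 4, -2], [0, -2, 8]].
An LDLᵀ factorisation of H has diagonal entries 2, 2, 6.
So there are 3 positive pivots.
H is positive definite, so the origin is a strict local minimum.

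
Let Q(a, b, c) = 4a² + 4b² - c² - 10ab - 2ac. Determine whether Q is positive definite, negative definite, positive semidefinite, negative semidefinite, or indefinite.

indefinite

The symmetric matrix is A = [[4, -5, -1], [-5, 4, 0], [-1, 0, -1]].
Symmetric row and column elimination reduces A to a congruent diagonal form with pivots 4, -9/4, -5/9.
Counting signs: 1 positive, 2 negative.
Hence Q is indefinite.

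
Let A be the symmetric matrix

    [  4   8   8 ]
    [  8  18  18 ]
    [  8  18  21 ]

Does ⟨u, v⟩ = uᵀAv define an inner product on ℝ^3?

yes

Symmetric row and column elimination reduces A to a congruent diagonal form with pivots 4, 2, 3.
So there are 3 positive pivots.
Hence Q is positive definite.
⟨·,·⟩ is an inner product exactly when A is positive definite.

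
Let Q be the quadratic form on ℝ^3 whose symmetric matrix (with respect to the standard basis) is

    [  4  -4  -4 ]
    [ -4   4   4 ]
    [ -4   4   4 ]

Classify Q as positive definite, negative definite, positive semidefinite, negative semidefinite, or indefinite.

Applying the same elementary operations to the rows and columns of A produces a congruent diagonal matrix with entries 4, 0, 0.
Counting signs: 1 positive, 2 zero.
Hence Q is positive semidefinite.

positive semidefinite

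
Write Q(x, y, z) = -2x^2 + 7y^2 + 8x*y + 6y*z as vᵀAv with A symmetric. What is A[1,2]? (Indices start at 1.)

The coefficient of x·y in Q is 8. For a symmetric A this equals A[1,2] + A[2,1] = 2·A[1,2].
So A[1,2] = 8/2 = 4.

4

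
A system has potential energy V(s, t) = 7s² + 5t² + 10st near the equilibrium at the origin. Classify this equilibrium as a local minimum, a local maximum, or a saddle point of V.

The Hessian at the origin is H = [[14, 10], [10, 10]].
det H = 14·10 − (10)² = 40 > 0 and H[1,1] = 14 > 0, so H is positive definite.
Therefore the origin is a local minimum.

local minimum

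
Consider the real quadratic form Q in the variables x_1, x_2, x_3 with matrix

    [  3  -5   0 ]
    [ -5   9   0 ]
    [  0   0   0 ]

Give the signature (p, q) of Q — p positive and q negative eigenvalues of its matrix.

Congruent diagonalization of A (simultaneous row and column reduction) yields pivots 3, 2/3, 0.
That gives 2 positive, 1 zero pivots.

(2, 0)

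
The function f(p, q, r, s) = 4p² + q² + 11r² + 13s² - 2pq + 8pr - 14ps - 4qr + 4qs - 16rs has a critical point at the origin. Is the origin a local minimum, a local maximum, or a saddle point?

local minimum

The Hessian at the origin is H = [[8, -2, 8, -14], [-2, 2, -4, 4], [8, -4, 22, -16], [-14, 4, -16, 26]].
Applying the same elementary operations to the rows and columns of H produces a congruent diagonal matrix with entries 8, 3/2, 34/3, 20/17.
Counting signs: 4 positive.
H is positive definite, so the origin is a strict local minimum.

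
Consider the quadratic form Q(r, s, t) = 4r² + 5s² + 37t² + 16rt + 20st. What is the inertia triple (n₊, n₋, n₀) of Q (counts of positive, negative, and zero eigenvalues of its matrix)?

The symmetric matrix is A = [[4, 0, 8], [0, 5, 10], [8, 10, 37]].
Congruent diagonalization of A (simultaneous row and column reduction) yields pivots 4, 5, 1.
That gives 3 positive pivots.

(3, 0, 0)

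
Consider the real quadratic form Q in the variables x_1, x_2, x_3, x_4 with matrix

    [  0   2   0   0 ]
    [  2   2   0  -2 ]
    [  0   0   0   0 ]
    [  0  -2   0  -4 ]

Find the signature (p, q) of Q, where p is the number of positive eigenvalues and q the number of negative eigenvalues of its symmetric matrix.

By Sylvester's law of inertia any congruent diagonalization of A has 1 positive, 2 negative and 1 zero entries.

(1, 2)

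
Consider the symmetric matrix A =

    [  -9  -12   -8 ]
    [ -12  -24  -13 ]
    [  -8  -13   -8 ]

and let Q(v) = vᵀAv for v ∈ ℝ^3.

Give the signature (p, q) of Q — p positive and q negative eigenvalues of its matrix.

(0, 3)

Congruent diagonalization of A (simultaneous row and column reduction) yields pivots -9, -8, -5/24.
So there are 3 negative pivots.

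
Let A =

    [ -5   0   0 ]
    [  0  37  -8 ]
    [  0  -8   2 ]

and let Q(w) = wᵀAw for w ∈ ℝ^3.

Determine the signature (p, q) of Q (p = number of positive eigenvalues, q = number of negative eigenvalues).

An LDLᵀ factorisation of A has diagonal entries -5, 37, 10/37.
That gives 2 positive, 1 negative pivots.

(2, 1)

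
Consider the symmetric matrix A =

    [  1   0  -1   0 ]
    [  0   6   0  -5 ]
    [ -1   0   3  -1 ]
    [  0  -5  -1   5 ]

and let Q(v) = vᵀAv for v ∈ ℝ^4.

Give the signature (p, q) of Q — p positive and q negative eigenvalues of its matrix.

Symmetric row and column elimination reduces A to a congruent diagonal form with pivots 1, 6, 2, 1/3.
That gives 4 positive pivots.

(4, 0)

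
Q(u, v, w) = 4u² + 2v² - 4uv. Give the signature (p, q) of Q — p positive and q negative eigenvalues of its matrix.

The associated matrix is A = [[4, -2, 0], [-2, 2, 0], [0, 0, 0]].
Row-reducing A symmetrically gives the diagonal entries 4, 1, 0.
Counting signs: 2 positive, 1 zero.

(2, 0)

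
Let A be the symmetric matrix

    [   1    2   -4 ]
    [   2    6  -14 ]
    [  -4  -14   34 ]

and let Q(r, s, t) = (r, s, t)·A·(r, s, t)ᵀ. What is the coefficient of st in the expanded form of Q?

The coefficient of st is A[2,3] + A[3,2] = 2·(-14) = -28.

-28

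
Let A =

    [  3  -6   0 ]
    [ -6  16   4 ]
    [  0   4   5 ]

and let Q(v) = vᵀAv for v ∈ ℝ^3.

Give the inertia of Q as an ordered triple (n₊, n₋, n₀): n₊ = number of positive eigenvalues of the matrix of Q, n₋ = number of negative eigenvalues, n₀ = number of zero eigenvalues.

Row-reducing A symmetrically gives the diagonal entries 3, 4, 1.
That gives 3 positive pivots.

(3, 0, 0)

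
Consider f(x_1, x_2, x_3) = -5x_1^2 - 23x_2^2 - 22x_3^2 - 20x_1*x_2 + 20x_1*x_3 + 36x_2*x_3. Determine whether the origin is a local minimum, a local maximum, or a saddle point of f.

The Hessian at the origin is H = [[-10, -20, 20], [-20, -46, 36], [20, 36, -44]].
Congruent diagonalization of H (simultaneous row and column reduction) yields pivots -10, -6, -4/3.
That gives 3 negative pivots.
H is negative definite, so the origin is a strict local maximum.

local maximum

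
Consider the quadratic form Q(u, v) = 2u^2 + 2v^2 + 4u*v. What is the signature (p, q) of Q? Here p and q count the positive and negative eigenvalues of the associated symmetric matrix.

Write A = [[2, 2], [2, 2]].
Congruent diagonalization of A (simultaneous row and column reduction) yields pivots 2, 0.
So there are 1 positive, 1 zero pivots.

(1, 0)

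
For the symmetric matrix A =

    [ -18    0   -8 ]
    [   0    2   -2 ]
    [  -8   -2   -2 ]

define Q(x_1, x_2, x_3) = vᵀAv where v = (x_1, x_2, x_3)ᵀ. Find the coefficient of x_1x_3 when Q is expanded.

The coefficient of x_1x_3 is A[1,3] + A[3,1] = 2·(-8) = -16.

-16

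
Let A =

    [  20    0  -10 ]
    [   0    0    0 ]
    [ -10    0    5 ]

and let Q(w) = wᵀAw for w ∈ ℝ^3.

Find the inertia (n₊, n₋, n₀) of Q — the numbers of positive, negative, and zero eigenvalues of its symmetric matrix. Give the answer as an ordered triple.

(1, 0, 2)

Row-reducing A symmetrically gives the diagonal entries 20, 0, 0.
So there are 1 positive, 2 zero pivots.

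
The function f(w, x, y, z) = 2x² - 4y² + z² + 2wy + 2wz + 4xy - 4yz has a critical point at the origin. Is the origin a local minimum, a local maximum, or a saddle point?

saddle point

The Hessian at the origin is H = [[0, 0, 2, 2], [0, 4, 4, 0], [2, 4, -8, -4], [2, 0, -4, 2]].
H is indefinite, so the origin is a saddle point.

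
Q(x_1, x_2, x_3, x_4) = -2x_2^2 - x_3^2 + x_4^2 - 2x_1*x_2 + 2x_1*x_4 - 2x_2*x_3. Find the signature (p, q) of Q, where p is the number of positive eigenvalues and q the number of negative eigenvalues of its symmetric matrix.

(1, 2)

The symmetric matrix is A = [[0, -1, 0, 1], [-1, -2, -1, 0], [0, -1, -1, 0], [1, 0, 0, 1]].
By Sylvester's law of inertia any congruent diagonalization of A has 1 positive, 2 negative and 1 zero entries.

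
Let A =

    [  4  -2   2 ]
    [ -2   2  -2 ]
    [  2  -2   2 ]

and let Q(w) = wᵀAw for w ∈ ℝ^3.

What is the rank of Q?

2

Symmetric row and column elimination reduces A to a congruent diagonal form with pivots 4, 1, 0.
Counting signs: 2 positive, 1 zero.
The rank is the number of nonzero pivots: 2.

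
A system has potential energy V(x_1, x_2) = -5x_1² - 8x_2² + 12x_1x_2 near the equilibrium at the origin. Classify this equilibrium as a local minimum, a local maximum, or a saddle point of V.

The Hessian at the origin is H = [[-10, 12], [12, -16]].
det H = -10·-16 − (12)² = 16 > 0 and H[1,1] = -10 < 0, so H is negative definite.
Therefore the origin is a local maximum.

local maximum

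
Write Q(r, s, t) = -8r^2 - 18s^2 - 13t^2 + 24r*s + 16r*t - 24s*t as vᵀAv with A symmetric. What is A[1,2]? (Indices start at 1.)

The coefficient of r·s in Q is 24. For a symmetric A this equals A[1,2] + A[2,1] = 2·A[1,2].
So A[1,2] = 24/2 = 12.

12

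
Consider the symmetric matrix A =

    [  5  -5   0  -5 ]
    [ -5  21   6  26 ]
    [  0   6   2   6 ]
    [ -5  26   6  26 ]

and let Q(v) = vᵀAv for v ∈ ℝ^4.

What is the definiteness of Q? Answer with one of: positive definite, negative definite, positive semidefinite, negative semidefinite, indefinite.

indefinite

Row-reducing A symmetrically gives the diagonal entries 5, 16, -1/4, 15/2.
Counting signs: 3 positive, 1 negative.
Hence Q is indefinite.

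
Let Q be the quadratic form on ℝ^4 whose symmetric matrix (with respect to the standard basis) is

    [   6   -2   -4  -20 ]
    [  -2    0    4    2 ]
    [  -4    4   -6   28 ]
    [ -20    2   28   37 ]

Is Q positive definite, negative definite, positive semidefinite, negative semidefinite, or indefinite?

indefinite

Row-reducing A symmetrically gives the diagonal entries 6, -2/3, 2, -5.
Counting signs: 2 positive, 2 negative.
Hence Q is indefinite.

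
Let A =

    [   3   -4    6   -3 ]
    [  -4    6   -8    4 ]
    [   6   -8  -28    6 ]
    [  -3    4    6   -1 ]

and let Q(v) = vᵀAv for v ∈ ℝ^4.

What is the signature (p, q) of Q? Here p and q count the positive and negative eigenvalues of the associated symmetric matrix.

Applying the same elementary operations to the rows and columns of A produces a congruent diagonal matrix with entries 3, 2/3, -40, -2/5.
That gives 2 positive, 2 negative pivots.

(2, 2)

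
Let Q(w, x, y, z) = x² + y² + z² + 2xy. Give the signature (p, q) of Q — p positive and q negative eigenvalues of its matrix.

The symmetric matrix is A = [[0, 0, 0, 0], [0, 1, 1, 0], [0, 1, 1, 0], [0, 0, 0, 1]].
Applying the same elementary operations to the rows and columns of A produces a congruent diagonal matrix with entries 0, 1, 0, 1.
So there are 2 positive, 2 zero pivots.

(2, 0)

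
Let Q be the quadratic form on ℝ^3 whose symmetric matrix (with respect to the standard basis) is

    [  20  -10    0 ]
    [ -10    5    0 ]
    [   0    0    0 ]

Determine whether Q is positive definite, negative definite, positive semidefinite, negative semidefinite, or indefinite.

positive semidefinite

Symmetric row and column elimination reduces A to a congruent diagonal form with pivots 20, 0, 0.
Counting signs: 1 positive, 2 zero.
Hence Q is positive semidefinite.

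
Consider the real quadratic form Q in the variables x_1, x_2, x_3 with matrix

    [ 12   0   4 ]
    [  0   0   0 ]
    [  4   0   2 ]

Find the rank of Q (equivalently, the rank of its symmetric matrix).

2

Applying the same elementary operations to the rows and columns of A produces a congruent diagonal matrix with entries 12, 0, 2/3.
Counting signs: 2 positive, 1 zero.
The rank is the number of nonzero pivots: 2.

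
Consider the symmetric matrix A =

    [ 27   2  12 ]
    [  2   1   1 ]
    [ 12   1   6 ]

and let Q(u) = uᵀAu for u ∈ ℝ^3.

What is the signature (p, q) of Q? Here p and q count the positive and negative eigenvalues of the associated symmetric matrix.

Applying the same elementary operations to the rows and columns of A produces a congruent diagonal matrix with entries 27, 23/27, 15/23.
That gives 3 positive pivots.

(3, 0)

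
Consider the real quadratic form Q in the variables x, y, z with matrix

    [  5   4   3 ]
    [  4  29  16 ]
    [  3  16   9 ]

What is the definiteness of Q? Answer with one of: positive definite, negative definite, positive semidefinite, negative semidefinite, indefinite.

Leading principal minors: Δ_1 = 5, Δ_2 = 129, Δ_3 = 4.
All leading principal minors are positive, so by Sylvester's criterion Q is positive definite.

positive definite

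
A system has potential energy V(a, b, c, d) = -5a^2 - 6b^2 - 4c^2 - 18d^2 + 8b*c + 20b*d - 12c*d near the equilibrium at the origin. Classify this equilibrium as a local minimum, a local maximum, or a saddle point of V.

The Hessian at the origin is H = [[-10, 0, 0, 0], [0, -12, 8, 20], [0, 8, -8, -12], [0, 20, -12, -36]].
An LDLᵀ factorisation of H has diagonal entries -10, -12, -8/3, -2.
Counting signs: 4 negative.
H is negative definite, so the origin is a strict local maximum.

local maximum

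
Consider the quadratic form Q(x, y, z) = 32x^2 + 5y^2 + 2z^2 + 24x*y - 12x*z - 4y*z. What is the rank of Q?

3

The associated matrix is A = [[32, 12, -6], [12, 5, -2], [-6, -2, 2]].
Congruent diagonalization of A (simultaneous row and column reduction) yields pivots 32, 1/2, 3/4.
Counting signs: 3 positive.
The rank is the number of nonzero pivots: 3.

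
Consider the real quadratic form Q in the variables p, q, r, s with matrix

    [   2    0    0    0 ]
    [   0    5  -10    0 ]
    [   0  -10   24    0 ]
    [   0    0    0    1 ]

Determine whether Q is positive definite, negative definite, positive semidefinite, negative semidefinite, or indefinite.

positive definite

Leading principal minors: Δ_1 = 2, Δ_2 = 10, Δ_3 = 40, Δ_4 = 40.
All leading principal minors are positive, so by Sylvester's criterion Q is positive definite.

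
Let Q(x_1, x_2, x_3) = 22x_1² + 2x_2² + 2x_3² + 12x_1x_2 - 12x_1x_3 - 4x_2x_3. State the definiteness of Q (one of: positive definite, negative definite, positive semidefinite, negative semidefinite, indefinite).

The symmetric matrix is A = [[22, 6, -6], [6, 2, -2], [-6, -2, 2]].
Congruent diagonalization of A (simultaneous row and column reduction) yields pivots 22, 4/11, 0.
Counting signs: 2 positive, 1 zero.
Hence Q is positive semidefinite.

positive semidefinite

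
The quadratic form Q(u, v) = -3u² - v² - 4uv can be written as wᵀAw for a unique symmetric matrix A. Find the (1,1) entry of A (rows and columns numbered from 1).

-3

The coefficient of u² in Q is -3, and that is exactly A[1,1].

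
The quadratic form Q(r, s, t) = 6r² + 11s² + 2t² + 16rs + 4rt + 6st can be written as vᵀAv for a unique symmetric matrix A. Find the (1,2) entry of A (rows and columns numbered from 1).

The coefficient of r·s in Q is 16. For a symmetric A this equals A[1,2] + A[2,1] = 2·A[1,2].
So A[1,2] = 16/2 = 8.

8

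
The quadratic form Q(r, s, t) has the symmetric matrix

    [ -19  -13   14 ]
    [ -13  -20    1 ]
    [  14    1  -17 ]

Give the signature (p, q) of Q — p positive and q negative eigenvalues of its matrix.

Symmetric row and column elimination reduces A to a congruent diagonal form with pivots -19, -211/19, -12/211.
So there are 3 negative pivots.

(0, 3)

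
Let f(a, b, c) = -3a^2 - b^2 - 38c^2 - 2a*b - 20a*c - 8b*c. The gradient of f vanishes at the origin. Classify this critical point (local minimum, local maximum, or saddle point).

The Hessian at the origin is H = [[-6, -2, -20], [-2, -2, -8], [-20, -8, -76]].
Applying the same elementary operations to the rows and columns of H produces a congruent diagonal matrix with entries -6, -4/3, -8.
That gives 3 negative pivots.
H is negative definite, so the origin is a strict local maximum.

local maximum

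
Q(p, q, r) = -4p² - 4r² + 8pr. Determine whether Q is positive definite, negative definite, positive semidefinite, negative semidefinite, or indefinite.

negative semidefinite

Write A = [[-4, 0, 4], [0, 0, 0], [4, 0, -4]].
Symmetric row and column elimination reduces A to a congruent diagonal form with pivots -4, 0, 0.
Counting signs: 1 negative, 2 zero.
Hence Q is negative semidefinite.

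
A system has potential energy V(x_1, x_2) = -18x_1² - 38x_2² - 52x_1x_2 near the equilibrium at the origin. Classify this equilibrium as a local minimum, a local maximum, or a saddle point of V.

The Hessian at the origin is H = [[-36, -52], [-52, -76]].
det H = -36·-76 − (-52)² = 32 > 0 and H[1,1] = -36 < 0, so H is negative definite.
Therefore the origin is a local maximum.

local maximum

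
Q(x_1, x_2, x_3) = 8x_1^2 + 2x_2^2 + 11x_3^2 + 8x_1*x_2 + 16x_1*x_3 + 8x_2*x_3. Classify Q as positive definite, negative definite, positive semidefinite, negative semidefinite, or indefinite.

positive semidefinite

Write A = [[8, 4, 8], [4, 2, 4], [8, 4, 11]].
Row-reducing A symmetrically gives the diagonal entries 8, 0, 3.
That gives 2 positive, 1 zero pivots.
Hence Q is positive semidefinite.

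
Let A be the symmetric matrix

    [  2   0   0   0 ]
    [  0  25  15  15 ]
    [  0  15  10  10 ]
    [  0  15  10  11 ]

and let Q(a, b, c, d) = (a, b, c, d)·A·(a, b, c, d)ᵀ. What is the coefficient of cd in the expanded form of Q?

The coefficient of cd is A[3,4] + A[4,3] = 2·10 = 20.

20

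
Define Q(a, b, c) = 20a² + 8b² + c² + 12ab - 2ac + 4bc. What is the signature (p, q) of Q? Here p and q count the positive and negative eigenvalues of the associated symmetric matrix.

(3, 0)

The associated matrix is A = [[20, 6, -1], [6, 8, 2], [-1, 2, 1]].
Congruent diagonalization of A (simultaneous row and column reduction) yields pivots 20, 31/5, 3/31.
That gives 3 positive pivots.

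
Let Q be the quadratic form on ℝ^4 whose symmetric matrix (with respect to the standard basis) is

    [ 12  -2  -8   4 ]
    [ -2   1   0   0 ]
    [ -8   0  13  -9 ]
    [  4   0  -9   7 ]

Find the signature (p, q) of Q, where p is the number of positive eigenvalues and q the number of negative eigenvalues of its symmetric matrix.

Applying the same elementary operations to the rows and columns of A produces a congruent diagonal matrix with entries 12, 2/3, 5, 0.
Counting signs: 3 positive, 1 zero.

(3, 0)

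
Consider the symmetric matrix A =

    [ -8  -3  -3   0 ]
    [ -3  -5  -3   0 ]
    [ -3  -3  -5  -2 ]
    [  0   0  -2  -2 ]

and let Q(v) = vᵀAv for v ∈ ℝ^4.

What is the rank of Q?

4

Symmetric row and column elimination reduces A to a congruent diagonal form with pivots -8, -31/8, -92/31, -15/23.
So there are 4 negative pivots.
The rank is the number of nonzero pivots: 4.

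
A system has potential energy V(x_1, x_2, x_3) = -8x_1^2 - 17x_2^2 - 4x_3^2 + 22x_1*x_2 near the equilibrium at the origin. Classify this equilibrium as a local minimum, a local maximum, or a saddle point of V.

The Hessian at the origin is H = [[-16, 22, 0], [22, -34, 0], [0, 0, -8]].
An LDLᵀ factorisation of H has diagonal entries -16, -15/4, -8.
So there are 3 negative pivots.
H is negative definite, so the origin is a strict local maximum.

local maximum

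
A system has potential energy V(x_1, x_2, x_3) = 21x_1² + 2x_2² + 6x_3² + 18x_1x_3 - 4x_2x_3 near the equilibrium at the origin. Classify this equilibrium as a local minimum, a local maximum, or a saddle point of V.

local minimum

The Hessian at the origin is H = [[42, 0, 18], [0, 4, -4], [18, -4, 12]].
An LDLᵀ factorisation of H has diagonal entries 42, 4, 2/7.
That gives 3 positive pivots.
H is positive definite, so the origin is a strict local minimum.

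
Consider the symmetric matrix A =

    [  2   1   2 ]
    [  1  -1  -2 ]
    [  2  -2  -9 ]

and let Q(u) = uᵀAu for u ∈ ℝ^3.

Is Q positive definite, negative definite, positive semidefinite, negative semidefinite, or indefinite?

Row-reducing A symmetrically gives the diagonal entries 2, -3/2, -5.
Counting signs: 1 positive, 2 negative.
Hence Q is indefinite.

indefinite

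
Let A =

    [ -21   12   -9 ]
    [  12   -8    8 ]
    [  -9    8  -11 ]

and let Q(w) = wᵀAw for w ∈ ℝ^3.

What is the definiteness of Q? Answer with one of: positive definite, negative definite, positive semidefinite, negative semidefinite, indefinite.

Congruent diagonalization of A (simultaneous row and column reduction) yields pivots -21, -8/7, 0.
Counting signs: 2 negative, 1 zero.
Hence Q is negative semidefinite.

negative semidefinite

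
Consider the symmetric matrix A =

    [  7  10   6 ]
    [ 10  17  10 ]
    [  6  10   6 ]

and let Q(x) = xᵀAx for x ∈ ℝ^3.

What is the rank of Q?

3

An LDLᵀ factorisation of A has diagonal entries 7, 19/7, 2/19.
Counting signs: 3 positive.
The rank is the number of nonzero pivots: 3.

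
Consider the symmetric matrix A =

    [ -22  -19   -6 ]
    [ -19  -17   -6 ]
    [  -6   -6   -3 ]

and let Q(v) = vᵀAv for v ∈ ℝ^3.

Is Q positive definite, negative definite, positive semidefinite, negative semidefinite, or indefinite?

Symmetric row and column elimination reduces A to a congruent diagonal form with pivots -22, -13/22, -3/13.
That gives 3 negative pivots.
Hence Q is negative definite.

negative definite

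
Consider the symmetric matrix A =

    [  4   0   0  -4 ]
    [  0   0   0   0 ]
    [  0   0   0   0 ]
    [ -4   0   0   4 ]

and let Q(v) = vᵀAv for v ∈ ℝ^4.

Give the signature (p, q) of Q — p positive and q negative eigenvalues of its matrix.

Applying the same elementary operations to the rows and columns of A produces a congruent diagonal matrix with entries 4, 0, 0, 0.
That gives 1 positive, 3 zero pivots.

(1, 0)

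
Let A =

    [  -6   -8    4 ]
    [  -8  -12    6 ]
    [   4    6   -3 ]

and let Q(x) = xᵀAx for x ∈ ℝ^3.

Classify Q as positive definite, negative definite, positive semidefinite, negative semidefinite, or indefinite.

negative semidefinite

Applying the same elementary operations to the rows and columns of A produces a congruent diagonal matrix with entries -6, -4/3, 0.
Counting signs: 2 negative, 1 zero.
Hence Q is negative semidefinite.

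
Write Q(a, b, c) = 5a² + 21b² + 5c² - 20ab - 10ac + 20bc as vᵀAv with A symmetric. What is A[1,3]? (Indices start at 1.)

The coefficient of a·c in Q is -10. For a symmetric A this equals A[1,3] + A[3,1] = 2·A[1,3].
So A[1,3] = -10/2 = -5.

-5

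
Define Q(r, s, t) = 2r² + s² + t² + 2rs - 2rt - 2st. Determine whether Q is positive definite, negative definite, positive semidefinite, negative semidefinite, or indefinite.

The symmetric matrix is A = [[2, 1, -1], [1, 1, -1], [-1, -1, 1]].
Symmetric row and column elimination reduces A to a congruent diagonal form with pivots 2, 1/2, 0.
That gives 2 positive, 1 zero pivots.
Hence Q is positive semidefinite.

positive semidefinite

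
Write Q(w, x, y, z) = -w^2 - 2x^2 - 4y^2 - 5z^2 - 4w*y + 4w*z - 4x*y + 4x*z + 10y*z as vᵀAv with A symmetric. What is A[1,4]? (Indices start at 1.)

2

The coefficient of w·z in Q is 4. For a symmetric A this equals A[1,4] + A[4,1] = 2·A[1,4].
So A[1,4] = 4/2 = 2.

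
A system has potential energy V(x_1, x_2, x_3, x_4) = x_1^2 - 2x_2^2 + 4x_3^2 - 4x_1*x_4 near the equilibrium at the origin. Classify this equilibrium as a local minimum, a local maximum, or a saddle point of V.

saddle point

The Hessian at the origin is H = [[2, 0, 0, -4], [0, -4, 0, 0], [0, 0, 8, 0], [-4, 0, 0, 0]].
An LDLᵀ factorisation of H has diagonal entries 2, -4, 8, -8.
So there are 2 positive, 2 negative pivots.
H is indefinite, so the origin is a saddle point.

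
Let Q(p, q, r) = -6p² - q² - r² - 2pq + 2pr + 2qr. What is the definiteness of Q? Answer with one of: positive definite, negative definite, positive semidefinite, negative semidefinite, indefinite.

Write A = [[-6, -1, 1], [-1, -1, 1], [1, 1, -1]].
Symmetric row and column elimination reduces A to a congruent diagonal form with pivots -6, -5/6, 0.
Counting signs: 2 negative, 1 zero.
Hence Q is negative semidefinite.

negative semidefinite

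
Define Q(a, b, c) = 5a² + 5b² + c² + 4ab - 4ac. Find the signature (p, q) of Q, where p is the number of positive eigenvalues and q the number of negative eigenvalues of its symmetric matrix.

(3, 0)

Write A = [[5, 2, -2], [2, 5, 0], [-2, 0, 1]].
Congruent diagonalization of A (simultaneous row and column reduction) yields pivots 5, 21/5, 1/21.
So there are 3 positive pivots.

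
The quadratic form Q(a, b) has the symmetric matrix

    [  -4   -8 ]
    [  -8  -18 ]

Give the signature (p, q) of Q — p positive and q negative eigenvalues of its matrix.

Applying the same elementary operations to the rows and columns of A produces a congruent diagonal matrix with entries -4, -2.
So there are 2 negative pivots.

(0, 2)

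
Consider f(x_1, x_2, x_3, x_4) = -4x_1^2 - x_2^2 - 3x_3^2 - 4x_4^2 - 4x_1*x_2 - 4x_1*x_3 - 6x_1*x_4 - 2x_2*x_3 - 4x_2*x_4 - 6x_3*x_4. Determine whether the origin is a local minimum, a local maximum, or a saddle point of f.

saddle point

The Hessian at the origin is H = [[-8, -4, -4, -6], [-4, -2, -2, -4], [-4, -2, -6, -6], [-6, -4, -6, -8]].
H is indefinite, so the origin is a saddle point.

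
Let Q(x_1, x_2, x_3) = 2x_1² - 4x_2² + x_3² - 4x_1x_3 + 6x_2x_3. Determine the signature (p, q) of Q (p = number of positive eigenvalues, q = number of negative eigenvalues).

Write A = [[2, 0, -2], [0, -4, 3], [-2, 3, 1]].
Symmetric row and column elimination reduces A to a congruent diagonal form with pivots 2, -4, 5/4.
So there are 2 positive, 1 negative pivots.

(2, 1)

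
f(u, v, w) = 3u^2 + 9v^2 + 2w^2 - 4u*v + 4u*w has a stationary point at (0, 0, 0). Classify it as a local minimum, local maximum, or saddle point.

The Hessian at the origin is H = [[6, -4, 4], [-4, 18, 0], [4, 0, 4]].
Applying the same elementary operations to the rows and columns of H produces a congruent diagonal matrix with entries 6, 46/3, 20/23.
Counting signs: 3 positive.
H is positive definite, so the origin is a strict local minimum.

local minimum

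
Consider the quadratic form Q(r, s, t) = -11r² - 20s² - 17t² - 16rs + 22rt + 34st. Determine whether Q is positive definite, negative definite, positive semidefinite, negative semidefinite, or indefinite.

Write A = [[-11, -8, 11], [-8, -20, 17], [11, 17, -17]].
Congruent diagonalization of A (simultaneous row and column reduction) yields pivots -11, -156/11, -15/52.
Counting signs: 3 negative.
Hence Q is negative definite.

negative definite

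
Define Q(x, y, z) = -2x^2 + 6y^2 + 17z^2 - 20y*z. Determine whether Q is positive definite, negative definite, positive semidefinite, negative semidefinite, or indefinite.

Write A = [[-2, 0, 0], [0, 6, -10], [0, -10, 17]].
Row-reducing A symmetrically gives the diagonal entries -2, 6, 1/3.
That gives 2 positive, 1 negative pivots.
Hence Q is indefinite.

indefinite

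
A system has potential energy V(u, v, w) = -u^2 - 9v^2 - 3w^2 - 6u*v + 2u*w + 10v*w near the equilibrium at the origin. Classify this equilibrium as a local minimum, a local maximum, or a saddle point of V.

saddle point

The Hessian at the origin is H = [[-2, -6, 2], [-6, -18, 10], [2, 10, -6]].
H is indefinite, so the origin is a saddle point.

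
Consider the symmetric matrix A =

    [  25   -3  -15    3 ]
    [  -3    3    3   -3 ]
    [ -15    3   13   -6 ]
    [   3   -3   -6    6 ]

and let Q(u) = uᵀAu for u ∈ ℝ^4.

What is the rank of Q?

Symmetric row and column elimination reduces A to a congruent diagonal form with pivots 25, 66/25, 38/11, 15/38.
So there are 4 positive pivots.
The rank is the number of nonzero pivots: 4.

4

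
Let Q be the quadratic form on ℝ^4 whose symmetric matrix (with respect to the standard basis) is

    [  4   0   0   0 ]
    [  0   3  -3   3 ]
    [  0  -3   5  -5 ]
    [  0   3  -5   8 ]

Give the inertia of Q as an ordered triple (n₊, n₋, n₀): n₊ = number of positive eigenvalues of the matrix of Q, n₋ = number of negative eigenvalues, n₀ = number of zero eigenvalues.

(4, 0, 0)

Applying the same elementary operations to the rows and columns of A produces a congruent diagonal matrix with entries 4, 3, 2, 3.
So there are 4 positive pivots.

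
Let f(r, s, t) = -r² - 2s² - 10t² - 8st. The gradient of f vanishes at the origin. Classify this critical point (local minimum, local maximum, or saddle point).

local maximum

The Hessian at the origin is H = [[-2, 0, 0], [0, -4, -8], [0, -8, -20]].
Row-reducing H symmetrically gives the diagonal entries -2, -4, -4.
That gives 3 negative pivots.
H is negative definite, so the origin is a strict local maximum.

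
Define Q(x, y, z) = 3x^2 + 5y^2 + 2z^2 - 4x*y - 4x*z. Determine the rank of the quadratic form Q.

3

Write A = [[3, -2, -2], [-2, 5, 0], [-2, 0, 2]].
Congruent diagonalization of A (simultaneous row and column reduction) yields pivots 3, 11/3, 2/11.
So there are 3 positive pivots.
The rank is the number of nonzero pivots: 3.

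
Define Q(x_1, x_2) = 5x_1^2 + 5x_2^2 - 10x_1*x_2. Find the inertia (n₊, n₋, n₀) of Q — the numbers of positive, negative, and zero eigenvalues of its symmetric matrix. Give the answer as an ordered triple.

(1, 0, 1)

The associated matrix is A = [[5, -5], [-5, 5]].
Applying the same elementary operations to the rows and columns of A produces a congruent diagonal matrix with entries 5, 0.
Counting signs: 1 positive, 1 zero.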